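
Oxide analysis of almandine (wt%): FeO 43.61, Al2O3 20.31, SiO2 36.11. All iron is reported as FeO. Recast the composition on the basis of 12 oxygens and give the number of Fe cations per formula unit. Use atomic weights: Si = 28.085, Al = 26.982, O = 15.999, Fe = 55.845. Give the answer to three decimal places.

43.61 wt% FeO ÷ 71.844 g/mol = 0.60701 mol, giving 0.60701 Fe and 0.60701 O.
20.31 wt% Al2O3 ÷ 101.961 g/mol = 0.19919 mol, giving 0.39838 Al and 0.59757 O.
36.11 wt% SiO2 ÷ 60.083 g/mol = 0.60100 mol, giving 0.60100 Si and 1.20200 O.
Oxygen sums to 2.40658; scaling by 12/2.40658 = 4.98633 puts the formula on 12 O.
Fe: 0.60701 × 4.98633 = 3.027 atoms per formula unit.

3.027 Fe apfu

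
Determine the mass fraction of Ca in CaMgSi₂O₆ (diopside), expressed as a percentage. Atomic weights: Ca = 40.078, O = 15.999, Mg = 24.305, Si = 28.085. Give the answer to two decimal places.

Formula mass = 1·40.078 + 1·24.305 + 2·28.085 + 6·15.999 = 216.547 g/mol, of which 40.078 g is Ca.
So Ca makes up 40.078/216.547 = 0.1851 of the mass, i.e. 18.51%.

18.51 weight percent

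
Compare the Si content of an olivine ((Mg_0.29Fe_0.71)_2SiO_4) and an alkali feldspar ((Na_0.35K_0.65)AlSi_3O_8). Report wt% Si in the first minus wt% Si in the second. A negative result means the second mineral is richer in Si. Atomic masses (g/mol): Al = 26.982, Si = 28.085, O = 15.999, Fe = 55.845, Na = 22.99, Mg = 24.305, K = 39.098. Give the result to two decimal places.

-15.76 percentage points

M((Mg_0.29Fe_0.71)_2SiO_4) = 185.478 g/mol, so wt% Si = 28.085/185.478 × 100 = 15.14%.
M((Na_0.35K_0.65)AlSi_3O_8) = 272.689 g/mol, so wt% Si = 84.255/272.689 × 100 = 30.90%.
15.14 − 30.90 = -15.76 pp.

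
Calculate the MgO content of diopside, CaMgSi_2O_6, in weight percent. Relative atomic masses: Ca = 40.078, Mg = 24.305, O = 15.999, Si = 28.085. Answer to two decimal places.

M(CaMgSi_2O_6) = 216.547 g/mol; M(MgO) = 40.304 g/mol.
Moles MgO per formula unit = 1 Mg ÷ 1 = 1.0000.
MgO fraction = (1.0000 × 40.304) / 216.547 = 40.304/216.547 = 0.1861.

18.61 wt%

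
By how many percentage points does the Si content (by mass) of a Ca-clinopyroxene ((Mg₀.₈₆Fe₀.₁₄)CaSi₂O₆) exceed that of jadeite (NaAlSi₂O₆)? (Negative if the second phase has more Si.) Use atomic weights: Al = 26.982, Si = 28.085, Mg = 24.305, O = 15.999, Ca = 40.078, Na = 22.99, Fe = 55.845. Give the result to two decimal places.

-2.37 percentage points

First mineral: 56.170 g Si in 220.963 g formula = 25.42 wt% Si.
Second mineral: 56.170 g Si in 202.136 g formula = 27.79 wt% Si.
25.42% − 27.79% gives a difference of -2.37 percentage points.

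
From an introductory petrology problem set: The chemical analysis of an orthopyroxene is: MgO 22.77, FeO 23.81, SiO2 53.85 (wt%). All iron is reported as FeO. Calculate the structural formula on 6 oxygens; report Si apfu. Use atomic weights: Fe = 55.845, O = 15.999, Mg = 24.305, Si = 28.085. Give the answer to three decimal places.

2.000 Si apfu

MgO (M=40.304): mol = 0.56496; Mg = 0.56496, O = 0.56496.
FeO (M=71.844): mol = 0.33141; Fe = 0.33141, O = 0.33141.
SiO2 (M=60.083): mol = 0.89626; Si = 0.89626, O = 1.79252.
ΣO = 2.68889; factor = 6/ΣO = 2.23140.
Si apfu = 0.89626 × 2.23140 = 2.000.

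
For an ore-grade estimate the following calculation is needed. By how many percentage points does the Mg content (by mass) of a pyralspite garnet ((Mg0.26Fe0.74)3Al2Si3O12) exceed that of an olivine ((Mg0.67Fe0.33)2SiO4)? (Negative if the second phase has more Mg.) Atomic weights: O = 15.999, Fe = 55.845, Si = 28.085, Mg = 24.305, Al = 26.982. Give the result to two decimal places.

Mg in (Mg0.26Fe0.74)3Al2Si3O12: molar mass 473.141 g/mol; 0.78×24.305 = 18.958 g → 4.01 wt%.
Mg in (Mg0.67Fe0.33)2SiO4: molar mass 161.507 g/mol; 1.34×24.305 = 32.569 g → 20.17 wt%.
Difference = 4.01 − 20.17 = -16.16 percentage points.

-16.16 percentage points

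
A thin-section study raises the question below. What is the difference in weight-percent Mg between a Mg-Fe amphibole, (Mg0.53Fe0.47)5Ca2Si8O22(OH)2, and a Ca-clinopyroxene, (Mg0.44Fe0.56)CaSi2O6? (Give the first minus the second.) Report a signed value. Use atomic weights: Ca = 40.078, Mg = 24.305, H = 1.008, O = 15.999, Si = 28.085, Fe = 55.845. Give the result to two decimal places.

2.70 percentage points

M((Mg0.53Fe0.47)5Ca2Si8O22(OH)2) = 886.472 g/mol, so wt% Mg = 64.408/886.472 × 100 = 7.27%.
M((Mg0.44Fe0.56)CaSi2O6) = 234.209 g/mol, so wt% Mg = 10.694/234.209 × 100 = 4.57%.
7.27 − 4.57 = 2.70 pp.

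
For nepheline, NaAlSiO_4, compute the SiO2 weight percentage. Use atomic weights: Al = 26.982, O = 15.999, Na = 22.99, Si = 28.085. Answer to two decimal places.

Formula mass = 142.053 g/mol.
1 Si → 1.0000 mol SiO2 per formula unit; M(SiO2) = 60.083, so SiO2 mass = 60.083 g.
60.083/142.053 × 100 = 42.30 wt%.

42.30 wt%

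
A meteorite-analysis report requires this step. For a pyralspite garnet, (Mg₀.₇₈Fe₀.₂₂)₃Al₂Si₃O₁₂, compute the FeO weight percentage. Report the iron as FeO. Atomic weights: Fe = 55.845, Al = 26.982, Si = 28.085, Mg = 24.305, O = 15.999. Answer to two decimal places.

Molar mass of (Mg₀.₇₈Fe₀.₂₂)₃Al₂Si₃O₁₂ = 2.34×24.305 + 0.66×55.845 + 2×26.982 + 3×28.085 + 12×15.999 = 423.938 g/mol.
Each formula unit contains 0.66 Fe, equivalent to 0.66/1 = 0.6600 mol FeO.
M(FeO) = 1×55.845 + 1×15.999 = 71.844 g/mol.
Mass of FeO per formula unit = 0.6600 × 71.844 = 47.417 g.
FeO wt% = 47.417 / 423.938 × 100 = 11.18%.

11.18 wt%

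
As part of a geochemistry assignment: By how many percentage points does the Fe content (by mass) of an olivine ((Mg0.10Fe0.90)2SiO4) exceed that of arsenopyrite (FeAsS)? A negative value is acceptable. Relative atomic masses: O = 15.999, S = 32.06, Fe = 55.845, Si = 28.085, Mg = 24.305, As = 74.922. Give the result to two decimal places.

16.61 percentage points

Fe in (Mg0.10Fe0.90)2SiO4: molar mass 197.463 g/mol; 1.80×55.845 = 100.521 g → 50.91 wt%.
Fe in FeAsS: molar mass 162.827 g/mol; 1×55.845 = 55.845 g → 34.30 wt%.
Difference = 50.91 − 34.30 = 16.61 percentage points.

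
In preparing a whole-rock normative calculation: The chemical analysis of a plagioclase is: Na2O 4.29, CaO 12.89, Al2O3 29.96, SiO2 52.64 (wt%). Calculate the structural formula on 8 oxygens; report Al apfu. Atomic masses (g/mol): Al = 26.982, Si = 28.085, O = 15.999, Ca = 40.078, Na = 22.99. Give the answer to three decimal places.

1.603 Al apfu

Na2O: 4.29/61.979 = 0.06922 mol → 0.13844 mol Na, 0.06922 mol O.
CaO: 12.89/56.077 = 0.22986 mol → 0.22986 mol Ca, 0.22986 mol O.
Al2O3: 29.96/101.961 = 0.29384 mol → 0.58768 mol Al, 0.88152 mol O.
SiO2: 52.64/60.083 = 0.87612 mol → 0.87612 mol Si, 1.75224 mol O.
Total oxygen = 2.93284 mol. Normalization factor = 8/2.93284 = 2.72773.
Al per 8 O = 0.58768 × 2.72773 = 1.603.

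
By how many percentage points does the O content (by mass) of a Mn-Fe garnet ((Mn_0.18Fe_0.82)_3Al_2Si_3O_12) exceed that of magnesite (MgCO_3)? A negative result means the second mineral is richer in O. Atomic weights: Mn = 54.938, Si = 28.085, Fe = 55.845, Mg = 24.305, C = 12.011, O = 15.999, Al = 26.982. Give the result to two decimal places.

M((Mn_0.18Fe_0.82)_3Al_2Si_3O_12) = 497.252 g/mol, so wt% O = 191.988/497.252 × 100 = 38.61%.
M(MgCO_3) = 84.313 g/mol, so wt% O = 47.997/84.313 × 100 = 56.93%.
38.61 − 56.93 = -18.32 pp.

-18.32 percentage points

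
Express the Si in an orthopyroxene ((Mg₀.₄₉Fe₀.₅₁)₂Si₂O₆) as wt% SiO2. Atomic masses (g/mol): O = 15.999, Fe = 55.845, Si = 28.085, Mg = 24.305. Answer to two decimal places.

51.59 wt%

Molar mass of (Mg₀.₄₉Fe₀.₅₁)₂Si₂O₆ = 0.98×24.305 + 1.02×55.845 + 2×28.085 + 6×15.999 = 232.945 g/mol.
Each formula unit contains 2 Si, equivalent to 2/1 = 2.0000 mol SiO2.
M(SiO2) = 1×28.085 + 2×15.999 = 60.083 g/mol.
Mass of SiO2 per formula unit = 2.0000 × 60.083 = 120.166 g.
SiO2 wt% = 120.166 / 232.945 × 100 = 51.59%.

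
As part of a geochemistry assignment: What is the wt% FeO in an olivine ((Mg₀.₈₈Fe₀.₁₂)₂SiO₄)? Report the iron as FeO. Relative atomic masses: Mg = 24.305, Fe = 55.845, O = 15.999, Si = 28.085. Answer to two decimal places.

Formula mass = 148.261 g/mol.
0.24 Fe → 0.2400 mol FeO per formula unit; M(FeO) = 71.844, so FeO mass = 17.243 g.
17.243/148.261 × 100 = 11.63 wt%.

11.63 wt%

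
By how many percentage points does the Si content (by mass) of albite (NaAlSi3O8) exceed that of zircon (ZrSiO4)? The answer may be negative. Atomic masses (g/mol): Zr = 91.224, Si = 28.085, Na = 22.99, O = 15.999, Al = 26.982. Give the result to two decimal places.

First mineral: 84.255 g Si in 262.219 g formula = 32.13 wt% Si.
Second mineral: 28.085 g Si in 183.305 g formula = 15.32 wt% Si.
32.13% − 15.32% gives a difference of 16.81 percentage points.

16.81 percentage points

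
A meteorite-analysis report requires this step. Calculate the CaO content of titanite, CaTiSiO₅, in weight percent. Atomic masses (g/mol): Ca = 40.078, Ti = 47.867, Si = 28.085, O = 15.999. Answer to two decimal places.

M(CaTiSiO₅) = 196.025 g/mol; M(CaO) = 56.077 g/mol.
Moles CaO per formula unit = 1 Ca ÷ 1 = 1.0000.
CaO fraction = (1.0000 × 56.077) / 196.025 = 56.077/196.025 = 0.2861.

28.61 wt%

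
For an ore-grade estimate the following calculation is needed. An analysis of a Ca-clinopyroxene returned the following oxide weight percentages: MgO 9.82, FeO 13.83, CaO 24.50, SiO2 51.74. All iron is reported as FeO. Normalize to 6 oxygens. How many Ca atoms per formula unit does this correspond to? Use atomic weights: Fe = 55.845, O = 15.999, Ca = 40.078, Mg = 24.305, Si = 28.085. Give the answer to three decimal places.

MgO: 9.82/40.304 = 0.24365 mol → 0.24365 mol Mg, 0.24365 mol O.
FeO: 13.83/71.844 = 0.19250 mol → 0.19250 mol Fe, 0.19250 mol O.
CaO: 24.50/56.077 = 0.43690 mol → 0.43690 mol Ca, 0.43690 mol O.
SiO2: 51.74/60.083 = 0.86114 mol → 0.86114 mol Si, 1.72228 mol O.
Total oxygen = 2.59533 mol. Normalization factor = 6/2.59533 = 2.31184.
Ca per 6 O = 0.43690 × 2.31184 = 1.010.

1.010 Ca apfu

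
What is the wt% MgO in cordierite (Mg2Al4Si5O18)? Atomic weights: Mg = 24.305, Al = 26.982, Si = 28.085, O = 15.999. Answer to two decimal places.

13.78 wt%

M(Mg2Al4Si5O18) = 584.945 g/mol; M(MgO) = 40.304 g/mol.
Moles MgO per formula unit = 2 Mg ÷ 1 = 2.0000.
MgO fraction = (2.0000 × 40.304) / 584.945 = 80.608/584.945 = 0.1378.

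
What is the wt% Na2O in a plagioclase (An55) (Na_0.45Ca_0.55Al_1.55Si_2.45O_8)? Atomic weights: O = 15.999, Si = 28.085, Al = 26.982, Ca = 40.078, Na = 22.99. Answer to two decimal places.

Formula mass = 271.011 g/mol.
0.45 Na → 0.2250 mol Na2O per formula unit; M(Na2O) = 61.979, so Na2O mass = 13.945 g.
13.945/271.011 × 100 = 5.15 wt%.

5.15 wt%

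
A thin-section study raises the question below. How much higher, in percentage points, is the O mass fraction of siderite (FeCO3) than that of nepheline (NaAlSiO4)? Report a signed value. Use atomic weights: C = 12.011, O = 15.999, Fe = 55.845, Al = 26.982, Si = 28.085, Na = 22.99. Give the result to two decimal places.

-3.62 percentage points

First mineral: 47.997 g O in 115.853 g formula = 41.43 wt% O.
Second mineral: 63.996 g O in 142.053 g formula = 45.05 wt% O.
41.43% − 45.05% gives a difference of -3.62 percentage points.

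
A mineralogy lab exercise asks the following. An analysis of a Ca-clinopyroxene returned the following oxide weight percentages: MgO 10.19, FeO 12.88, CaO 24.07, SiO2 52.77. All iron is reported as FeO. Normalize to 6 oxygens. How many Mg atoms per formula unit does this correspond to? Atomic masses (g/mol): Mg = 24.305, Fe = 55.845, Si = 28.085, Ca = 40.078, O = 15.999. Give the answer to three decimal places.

0.579 Mg apfu

MgO: 10.19/40.304 = 0.25283 mol → 0.25283 mol Mg, 0.25283 mol O.
FeO: 12.88/71.844 = 0.17928 mol → 0.17928 mol Fe, 0.17928 mol O.
CaO: 24.07/56.077 = 0.42923 mol → 0.42923 mol Ca, 0.42923 mol O.
SiO2: 52.77/60.083 = 0.87829 mol → 0.87829 mol Si, 1.75658 mol O.
Total oxygen = 2.61792 mol. Normalization factor = 6/2.61792 = 2.29190.
Mg per 6 O = 0.25283 × 2.29190 = 0.579.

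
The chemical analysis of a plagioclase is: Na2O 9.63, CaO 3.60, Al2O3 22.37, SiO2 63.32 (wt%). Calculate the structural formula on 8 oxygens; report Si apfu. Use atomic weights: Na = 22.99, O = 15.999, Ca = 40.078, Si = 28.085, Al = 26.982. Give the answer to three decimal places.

2.824 Si apfu

Na2O (M=61.979): mol = 0.15538; Na = 0.31076, O = 0.15538.
CaO (M=56.077): mol = 0.06420; Ca = 0.06420, O = 0.06420.
Al2O3 (M=101.961): mol = 0.21940; Al = 0.43880, O = 0.65820.
SiO2 (M=60.083): mol = 1.05388; Si = 1.05388, O = 2.10776.
ΣO = 2.98554; factor = 8/ΣO = 2.67958.
Si apfu = 1.05388 × 2.67958 = 2.824.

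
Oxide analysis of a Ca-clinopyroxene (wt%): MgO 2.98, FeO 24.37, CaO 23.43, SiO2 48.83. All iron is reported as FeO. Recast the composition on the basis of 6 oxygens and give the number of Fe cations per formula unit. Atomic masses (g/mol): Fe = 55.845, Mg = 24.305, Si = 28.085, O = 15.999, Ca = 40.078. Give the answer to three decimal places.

MgO: 2.98/40.304 = 0.07394 mol → 0.07394 mol Mg, 0.07394 mol O.
FeO: 24.37/71.844 = 0.33921 mol → 0.33921 mol Fe, 0.33921 mol O.
CaO: 23.43/56.077 = 0.41782 mol → 0.41782 mol Ca, 0.41782 mol O.
SiO2: 48.83/60.083 = 0.81271 mol → 0.81271 mol Si, 1.62542 mol O.
Total oxygen = 2.45639 mol. Normalization factor = 6/2.45639 = 2.44261.
Fe per 6 O = 0.33921 × 2.44261 = 0.829.

0.829 Fe apfu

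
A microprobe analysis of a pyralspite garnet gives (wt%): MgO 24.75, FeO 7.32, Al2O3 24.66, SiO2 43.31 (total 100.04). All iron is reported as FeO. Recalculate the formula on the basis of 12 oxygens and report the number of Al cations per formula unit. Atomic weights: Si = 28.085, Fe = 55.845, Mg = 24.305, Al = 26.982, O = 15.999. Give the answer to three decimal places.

2.013 Al apfu

24.75 wt% MgO ÷ 40.304 g/mol = 0.61408 mol, giving 0.61408 Mg and 0.61408 O.
7.32 wt% FeO ÷ 71.844 g/mol = 0.10189 mol, giving 0.10189 Fe and 0.10189 O.
24.66 wt% Al2O3 ÷ 101.961 g/mol = 0.24186 mol, giving 0.48372 Al and 0.72558 O.
43.31 wt% SiO2 ÷ 60.083 g/mol = 0.72084 mol, giving 0.72084 Si and 1.44168 O.
Oxygen sums to 2.88323; scaling by 12/2.88323 = 4.16200 puts the formula on 12 O.
Al: 0.48372 × 4.16200 = 2.013 atoms per formula unit.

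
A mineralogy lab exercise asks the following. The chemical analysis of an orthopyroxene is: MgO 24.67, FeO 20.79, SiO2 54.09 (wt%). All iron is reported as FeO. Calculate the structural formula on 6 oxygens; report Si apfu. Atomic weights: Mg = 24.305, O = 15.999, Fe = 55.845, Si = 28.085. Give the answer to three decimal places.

MgO (M=40.304): mol = 0.61210; Mg = 0.61210, O = 0.61210.
FeO (M=71.844): mol = 0.28938; Fe = 0.28938, O = 0.28938.
SiO2 (M=60.083): mol = 0.90025; Si = 0.90025, O = 1.80050.
ΣO = 2.70198; factor = 6/ΣO = 2.22059.
Si apfu = 0.90025 × 2.22059 = 1.999.

1.999 Si apfu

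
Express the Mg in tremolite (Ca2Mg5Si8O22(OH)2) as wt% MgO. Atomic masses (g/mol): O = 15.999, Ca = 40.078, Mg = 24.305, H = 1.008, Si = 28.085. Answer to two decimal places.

24.81 wt%

Formula mass = 812.353 g/mol.
5 Mg → 5.0000 mol MgO per formula unit; M(MgO) = 40.304, so MgO mass = 201.520 g.
201.520/812.353 × 100 = 24.81 wt%.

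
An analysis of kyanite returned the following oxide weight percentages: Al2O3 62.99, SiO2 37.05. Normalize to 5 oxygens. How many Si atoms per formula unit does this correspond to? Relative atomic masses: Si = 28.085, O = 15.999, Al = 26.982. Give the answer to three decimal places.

0.999 Si apfu

Al2O3: 62.99/101.961 = 0.61779 mol → 1.23558 mol Al, 1.85337 mol O.
SiO2: 37.05/60.083 = 0.61665 mol → 0.61665 mol Si, 1.23330 mol O.
Total oxygen = 3.08667 mol. Normalization factor = 5/3.08667 = 1.61987.
Si per 5 O = 0.61665 × 1.61987 = 0.999.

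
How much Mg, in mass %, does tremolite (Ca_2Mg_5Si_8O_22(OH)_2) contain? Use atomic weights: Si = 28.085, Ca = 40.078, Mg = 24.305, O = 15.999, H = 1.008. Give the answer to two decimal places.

M(Ca_2Mg_5Si_8O_22(OH)_2) = 812.353 g/mol.
Mg contributes 5 × 24.305 = 121.525 g per mole.
121.525/812.353 = 0.1496 → 14.96%.

14.96 mass %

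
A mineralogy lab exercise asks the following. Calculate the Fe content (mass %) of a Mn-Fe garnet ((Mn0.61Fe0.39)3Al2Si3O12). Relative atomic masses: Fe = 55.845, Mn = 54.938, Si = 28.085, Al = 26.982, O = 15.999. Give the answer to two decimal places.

13.17 mass %

M((Mn0.61Fe0.39)3Al2Si3O12) = 496.082 g/mol.
Fe contributes 1.17 × 55.845 = 65.339 g per mole.
65.339/496.082 = 0.1317 → 13.17%.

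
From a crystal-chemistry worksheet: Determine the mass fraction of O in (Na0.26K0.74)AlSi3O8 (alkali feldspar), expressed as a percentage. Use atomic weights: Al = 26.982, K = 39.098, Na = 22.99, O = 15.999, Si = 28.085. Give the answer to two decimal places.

Formula mass = 0.26·22.99 + 0.74·39.098 + 1·26.982 + 3·28.085 + 8·15.999 = 274.139 g/mol, of which 127.992 g is O.
So O makes up 127.992/274.139 = 0.4669 of the mass, i.e. 46.69%.

46.69 mass %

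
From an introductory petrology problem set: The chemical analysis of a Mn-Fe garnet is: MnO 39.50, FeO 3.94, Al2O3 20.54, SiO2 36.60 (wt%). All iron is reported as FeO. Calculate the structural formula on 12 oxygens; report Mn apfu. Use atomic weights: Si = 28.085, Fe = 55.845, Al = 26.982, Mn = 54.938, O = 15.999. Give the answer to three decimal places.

39.50 wt% MnO ÷ 70.937 g/mol = 0.55683 mol, giving 0.55683 Mn and 0.55683 O.
3.94 wt% FeO ÷ 71.844 g/mol = 0.05484 mol, giving 0.05484 Fe and 0.05484 O.
20.54 wt% Al2O3 ÷ 101.961 g/mol = 0.20145 mol, giving 0.40290 Al and 0.60435 O.
36.60 wt% SiO2 ÷ 60.083 g/mol = 0.60916 mol, giving 0.60916 Si and 1.21832 O.
Oxygen sums to 2.43434; scaling by 12/2.43434 = 4.92947 puts the formula on 12 O.
Mn: 0.55683 × 4.92947 = 2.745 atoms per formula unit.

2.745 Mn apfu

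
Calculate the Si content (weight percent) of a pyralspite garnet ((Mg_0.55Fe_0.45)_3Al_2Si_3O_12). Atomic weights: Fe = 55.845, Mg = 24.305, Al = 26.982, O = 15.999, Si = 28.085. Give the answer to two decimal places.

18.90 weight percent

M((Mg_0.55Fe_0.45)_3Al_2Si_3O_12) = 445.701 g/mol.
Si contributes 3 × 28.085 = 84.255 g per mole.
84.255/445.701 = 0.1890 → 18.90%.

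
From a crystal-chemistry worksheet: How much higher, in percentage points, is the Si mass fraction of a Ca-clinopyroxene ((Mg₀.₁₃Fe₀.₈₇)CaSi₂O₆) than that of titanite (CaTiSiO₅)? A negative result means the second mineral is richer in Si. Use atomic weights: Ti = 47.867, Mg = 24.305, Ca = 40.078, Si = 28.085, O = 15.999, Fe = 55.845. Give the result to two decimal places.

M((Mg₀.₁₃Fe₀.₈₇)CaSi₂O₆) = 243.987 g/mol, so wt% Si = 56.170/243.987 × 100 = 23.02%.
M(CaTiSiO₅) = 196.025 g/mol, so wt% Si = 28.085/196.025 × 100 = 14.33%.
23.02 − 14.33 = 8.69 pp.

8.69 percentage points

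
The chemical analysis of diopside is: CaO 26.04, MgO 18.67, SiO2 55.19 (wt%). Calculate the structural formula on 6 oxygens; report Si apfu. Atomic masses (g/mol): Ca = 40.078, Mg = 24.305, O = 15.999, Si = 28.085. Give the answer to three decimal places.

26.04 wt% CaO ÷ 56.077 g/mol = 0.46436 mol, giving 0.46436 Ca and 0.46436 O.
18.67 wt% MgO ÷ 40.304 g/mol = 0.46323 mol, giving 0.46323 Mg and 0.46323 O.
55.19 wt% SiO2 ÷ 60.083 g/mol = 0.91856 mol, giving 0.91856 Si and 1.83712 O.
Oxygen sums to 2.76471; scaling by 6/2.76471 = 2.17021 puts the formula on 6 O.
Si: 0.91856 × 2.17021 = 1.993 atoms per formula unit.

1.993 Si apfu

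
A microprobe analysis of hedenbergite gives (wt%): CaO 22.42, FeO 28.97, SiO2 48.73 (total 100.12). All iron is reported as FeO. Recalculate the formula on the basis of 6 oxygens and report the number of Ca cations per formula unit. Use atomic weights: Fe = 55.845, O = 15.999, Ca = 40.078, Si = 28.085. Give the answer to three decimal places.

22.42 wt% CaO ÷ 56.077 g/mol = 0.39981 mol, giving 0.39981 Ca and 0.39981 O.
28.97 wt% FeO ÷ 71.844 g/mol = 0.40323 mol, giving 0.40323 Fe and 0.40323 O.
48.73 wt% SiO2 ÷ 60.083 g/mol = 0.81104 mol, giving 0.81104 Si and 1.62208 O.
Oxygen sums to 2.42512; scaling by 6/2.42512 = 2.47410 puts the formula on 6 O.
Ca: 0.39981 × 2.47410 = 0.989 atoms per formula unit.

0.989 Ca apfu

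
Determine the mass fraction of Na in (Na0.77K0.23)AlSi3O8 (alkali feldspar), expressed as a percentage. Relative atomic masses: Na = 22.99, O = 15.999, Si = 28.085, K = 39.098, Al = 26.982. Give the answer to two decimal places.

6.66 weight percent

M((Na0.77K0.23)AlSi3O8) = 265.924 g/mol.
Na contributes 0.77 × 22.99 = 17.702 g per mole.
17.702/265.924 = 0.0666 → 6.66%.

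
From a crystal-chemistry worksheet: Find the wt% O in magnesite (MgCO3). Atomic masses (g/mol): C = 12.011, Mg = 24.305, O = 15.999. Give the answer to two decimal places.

Molar mass of MgCO3: 1×24.305 + 1×12.011 + 3×15.999 = 84.313 g/mol.
Mass of O per formula unit: 3 × 15.999 = 47.997 g.
Weight fraction O = 47.997 / 84.313 = 0.5693.

56.93 mass %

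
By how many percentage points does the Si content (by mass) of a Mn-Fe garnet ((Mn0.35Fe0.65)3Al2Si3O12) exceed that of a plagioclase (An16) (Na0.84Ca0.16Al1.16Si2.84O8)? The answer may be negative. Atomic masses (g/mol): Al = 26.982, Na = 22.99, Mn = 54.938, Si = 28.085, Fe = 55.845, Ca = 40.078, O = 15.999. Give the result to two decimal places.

First mineral: 84.255 g Si in 496.790 g formula = 16.96 wt% Si.
Second mineral: 79.761 g Si in 264.777 g formula = 30.12 wt% Si.
16.96% − 30.12% gives a difference of -13.16 percentage points.

-13.16 percentage points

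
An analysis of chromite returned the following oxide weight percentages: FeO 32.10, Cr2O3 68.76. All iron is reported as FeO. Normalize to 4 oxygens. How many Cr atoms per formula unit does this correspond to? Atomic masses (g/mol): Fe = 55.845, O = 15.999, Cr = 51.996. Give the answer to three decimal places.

FeO: 32.10/71.844 = 0.44680 mol → 0.44680 mol Fe, 0.44680 mol O.
Cr2O3: 68.76/151.989 = 0.45240 mol → 0.90480 mol Cr, 1.35720 mol O.
Total oxygen = 1.80400 mol. Normalization factor = 4/1.80400 = 2.21729.
Cr per 4 O = 0.90480 × 2.21729 = 2.006.

2.006 Cr apfu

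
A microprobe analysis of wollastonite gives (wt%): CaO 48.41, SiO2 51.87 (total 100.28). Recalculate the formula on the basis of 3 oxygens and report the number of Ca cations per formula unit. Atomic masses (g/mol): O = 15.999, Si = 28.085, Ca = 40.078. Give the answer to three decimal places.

48.41 wt% CaO ÷ 56.077 g/mol = 0.86328 mol, giving 0.86328 Ca and 0.86328 O.
51.87 wt% SiO2 ÷ 60.083 g/mol = 0.86331 mol, giving 0.86331 Si and 1.72662 O.
Oxygen sums to 2.58990; scaling by 3/2.58990 = 1.15835 puts the formula on 3 O.
Ca: 0.86328 × 1.15835 = 1.000 atoms per formula unit.

1.000 Ca apfu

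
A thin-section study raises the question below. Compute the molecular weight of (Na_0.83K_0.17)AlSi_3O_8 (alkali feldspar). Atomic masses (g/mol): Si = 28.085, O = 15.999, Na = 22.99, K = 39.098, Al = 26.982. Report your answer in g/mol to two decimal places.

264.96 g/mol

M = 0.83*22.99 + 0.17*39.098 + 1*26.982 + 3*28.085 + 8*15.999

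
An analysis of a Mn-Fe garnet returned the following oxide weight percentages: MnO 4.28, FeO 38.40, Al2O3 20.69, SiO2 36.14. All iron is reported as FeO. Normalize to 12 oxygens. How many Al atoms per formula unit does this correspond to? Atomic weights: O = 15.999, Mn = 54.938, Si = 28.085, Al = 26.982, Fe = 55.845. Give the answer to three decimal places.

4.28 wt% MnO ÷ 70.937 g/mol = 0.06034 mol, giving 0.06034 Mn and 0.06034 O.
38.40 wt% FeO ÷ 71.844 g/mol = 0.53449 mol, giving 0.53449 Fe and 0.53449 O.
20.69 wt% Al2O3 ÷ 101.961 g/mol = 0.20292 mol, giving 0.40584 Al and 0.60876 O.
36.14 wt% SiO2 ÷ 60.083 g/mol = 0.60150 mol, giving 0.60150 Si and 1.20300 O.
Oxygen sums to 2.40659; scaling by 12/2.40659 = 4.98631 puts the formula on 12 O.
Al: 0.40584 × 4.98631 = 2.024 atoms per formula unit.

2.024 Al apfu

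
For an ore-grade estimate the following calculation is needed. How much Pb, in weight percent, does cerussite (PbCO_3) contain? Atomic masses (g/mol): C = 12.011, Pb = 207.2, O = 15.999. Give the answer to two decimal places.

M(PbCO_3) = 267.208 g/mol.
Pb contributes 1 × 207.2 = 207.200 g per mole.
207.200/267.208 = 0.7754 → 77.54%.

77.54 weight percent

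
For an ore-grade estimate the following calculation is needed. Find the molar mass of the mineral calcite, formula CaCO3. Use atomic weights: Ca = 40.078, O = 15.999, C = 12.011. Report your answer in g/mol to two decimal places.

100.09 g/mol

Ca: 1 × 40.078 = 40.0780
C: 1 × 12.011 = 12.0110
O: 3 × 15.999 = 47.9970
Summing the contributions gives the formula mass.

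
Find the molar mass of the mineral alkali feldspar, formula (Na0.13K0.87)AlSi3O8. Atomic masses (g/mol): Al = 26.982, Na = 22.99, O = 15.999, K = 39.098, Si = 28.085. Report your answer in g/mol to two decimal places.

Na: 0.13 × 22.99 = 2.9887
K: 0.87 × 39.098 = 34.0153
Al: 1 × 26.982 = 26.9820
Si: 3 × 28.085 = 84.2550
O: 8 × 15.999 = 127.9920
Summing the contributions gives the formula mass.

276.23 g/mol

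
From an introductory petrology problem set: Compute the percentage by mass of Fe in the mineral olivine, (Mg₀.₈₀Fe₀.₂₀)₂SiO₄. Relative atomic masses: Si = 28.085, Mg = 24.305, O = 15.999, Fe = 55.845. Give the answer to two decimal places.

14.57 weight percent

Molar mass of (Mg₀.₈₀Fe₀.₂₀)₂SiO₄: 1.60×24.305 + 0.40×55.845 + 1×28.085 + 4×15.999 = 153.307 g/mol.
Mass of Fe per formula unit: 0.40 × 55.845 = 22.338 g.
Weight fraction Fe = 22.338 / 153.307 = 0.1457.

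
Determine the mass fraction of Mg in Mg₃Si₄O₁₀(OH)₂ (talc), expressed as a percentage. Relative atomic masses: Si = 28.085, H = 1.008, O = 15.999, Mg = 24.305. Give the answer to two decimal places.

19.23 mass %

M(Mg₃Si₄O₁₀(OH)₂) = 379.259 g/mol.
Mg contributes 3 × 24.305 = 72.915 g per mole.
72.915/379.259 = 0.1923 → 19.23%.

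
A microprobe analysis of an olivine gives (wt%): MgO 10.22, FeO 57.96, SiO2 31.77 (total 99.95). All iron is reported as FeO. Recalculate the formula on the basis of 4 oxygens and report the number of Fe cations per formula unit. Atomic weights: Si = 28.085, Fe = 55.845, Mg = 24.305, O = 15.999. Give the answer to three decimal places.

MgO (M=40.304): mol = 0.25357; Mg = 0.25357, O = 0.25357.
FeO (M=71.844): mol = 0.80675; Fe = 0.80675, O = 0.80675.
SiO2 (M=60.083): mol = 0.52877; Si = 0.52877, O = 1.05754.
ΣO = 2.11786; factor = 4/ΣO = 1.88870.
Fe apfu = 0.80675 × 1.88870 = 1.524.

1.524 Fe apfu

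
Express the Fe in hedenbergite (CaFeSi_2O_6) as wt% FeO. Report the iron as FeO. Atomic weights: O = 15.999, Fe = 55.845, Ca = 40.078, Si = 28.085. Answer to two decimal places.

M(CaFeSi_2O_6) = 248.087 g/mol; M(FeO) = 71.844 g/mol.
Moles FeO per formula unit = 1 Fe ÷ 1 = 1.0000.
FeO fraction = (1.0000 × 71.844) / 248.087 = 71.844/248.087 = 0.2896.

28.96 wt%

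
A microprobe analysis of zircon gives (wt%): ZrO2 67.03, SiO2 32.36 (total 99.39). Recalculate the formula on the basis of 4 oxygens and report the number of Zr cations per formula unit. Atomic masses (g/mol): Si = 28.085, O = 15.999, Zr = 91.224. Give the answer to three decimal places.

1.005 Zr apfu

ZrO2 (M=123.222): mol = 0.54398; Zr = 0.54398, O = 1.08796.
SiO2 (M=60.083): mol = 0.53859; Si = 0.53859, O = 1.07718.
ΣO = 2.16514; factor = 4/ΣO = 1.84746.
Zr apfu = 0.54398 × 1.84746 = 1.005.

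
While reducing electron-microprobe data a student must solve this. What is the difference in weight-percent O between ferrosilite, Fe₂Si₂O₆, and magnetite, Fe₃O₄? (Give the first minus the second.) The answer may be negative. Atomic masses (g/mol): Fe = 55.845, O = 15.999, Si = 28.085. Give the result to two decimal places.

First mineral: 95.994 g O in 263.854 g formula = 36.38 wt% O.
Second mineral: 63.996 g O in 231.531 g formula = 27.64 wt% O.
36.38% − 27.64% gives a difference of 8.74 percentage points.

8.74 percentage points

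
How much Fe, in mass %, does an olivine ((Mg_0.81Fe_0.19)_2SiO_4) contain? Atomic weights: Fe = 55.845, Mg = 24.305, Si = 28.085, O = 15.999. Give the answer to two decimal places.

Formula mass = 1.62*24.305 + 0.38*55.845 + 1*28.085 + 4*15.999 = 152.676 g/mol, of which 21.221 g is Fe.
So Fe makes up 21.221/152.676 = 0.1390 of the mass, i.e. 13.90%.

13.90 mass %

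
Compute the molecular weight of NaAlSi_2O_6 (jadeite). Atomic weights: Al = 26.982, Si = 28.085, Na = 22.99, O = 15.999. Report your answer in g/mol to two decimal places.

The formula mass is the sum 1×22.99 + 1×26.982 + 2×28.085 + 6×15.999.

202.14 g/mol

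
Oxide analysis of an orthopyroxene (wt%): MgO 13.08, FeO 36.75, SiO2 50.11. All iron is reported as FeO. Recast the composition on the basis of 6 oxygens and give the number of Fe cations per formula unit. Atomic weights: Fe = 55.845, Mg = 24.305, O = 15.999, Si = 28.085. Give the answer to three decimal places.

1.226 Fe apfu

13.08 wt% MgO ÷ 40.304 g/mol = 0.32453 mol, giving 0.32453 Mg and 0.32453 O.
36.75 wt% FeO ÷ 71.844 g/mol = 0.51152 mol, giving 0.51152 Fe and 0.51152 O.
50.11 wt% SiO2 ÷ 60.083 g/mol = 0.83401 mol, giving 0.83401 Si and 1.66802 O.
Oxygen sums to 2.50407; scaling by 6/2.50407 = 2.39610 puts the formula on 6 O.
Fe: 0.51152 × 2.39610 = 1.226 atoms per formula unit.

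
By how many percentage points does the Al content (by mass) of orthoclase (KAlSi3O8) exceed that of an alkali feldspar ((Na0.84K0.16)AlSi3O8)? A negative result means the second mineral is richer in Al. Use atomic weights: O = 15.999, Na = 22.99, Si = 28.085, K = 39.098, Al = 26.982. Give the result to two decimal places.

-0.50 percentage points

First mineral: 26.982 g Al in 278.327 g formula = 9.69 wt% Al.
Second mineral: 26.982 g Al in 264.796 g formula = 10.19 wt% Al.
9.69% − 10.19% gives a difference of -0.50 percentage points.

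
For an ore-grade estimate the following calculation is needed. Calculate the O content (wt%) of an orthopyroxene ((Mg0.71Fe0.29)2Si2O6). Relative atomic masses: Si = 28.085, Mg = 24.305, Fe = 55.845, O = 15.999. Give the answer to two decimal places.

43.82 wt%

Formula mass = 1.42*24.305 + 0.58*55.845 + 2*28.085 + 6*15.999 = 219.067 g/mol, of which 95.994 g is O.
So O makes up 95.994/219.067 = 0.4382 of the mass, i.e. 43.82%.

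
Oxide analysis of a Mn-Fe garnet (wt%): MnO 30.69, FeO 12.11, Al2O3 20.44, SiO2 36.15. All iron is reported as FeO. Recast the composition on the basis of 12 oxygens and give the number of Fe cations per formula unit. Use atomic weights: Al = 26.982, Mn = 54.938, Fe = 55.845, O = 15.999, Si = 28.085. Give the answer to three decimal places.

0.841 Fe apfu

MnO (M=70.937): mol = 0.43264; Mn = 0.43264, O = 0.43264.
FeO (M=71.844): mol = 0.16856; Fe = 0.16856, O = 0.16856.
Al2O3 (M=101.961): mol = 0.20047; Al = 0.40094, O = 0.60141.
SiO2 (M=60.083): mol = 0.60167; Si = 0.60167, O = 1.20334.
ΣO = 2.40595; factor = 12/ΣO = 4.98763.
Fe apfu = 0.16856 × 4.98763 = 0.841.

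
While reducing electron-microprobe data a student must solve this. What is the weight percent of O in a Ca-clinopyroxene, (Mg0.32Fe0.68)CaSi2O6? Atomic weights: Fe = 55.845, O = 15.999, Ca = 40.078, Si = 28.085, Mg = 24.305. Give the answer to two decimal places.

M((Mg0.32Fe0.68)CaSi2O6) = 237.994 g/mol.
O contributes 6 × 15.999 = 95.994 g per mole.
95.994/237.994 = 0.4033 → 40.33%.

40.33 wt%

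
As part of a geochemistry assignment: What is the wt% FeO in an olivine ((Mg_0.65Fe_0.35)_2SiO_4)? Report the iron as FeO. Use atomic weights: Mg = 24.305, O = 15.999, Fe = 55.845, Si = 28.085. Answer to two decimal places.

30.90 wt%

M((Mg_0.65Fe_0.35)_2SiO_4) = 162.769 g/mol; M(FeO) = 71.844 g/mol.
Moles FeO per formula unit = 0.70 Fe ÷ 1 = 0.7000.
FeO fraction = (0.7000 × 71.844) / 162.769 = 50.291/162.769 = 0.3090.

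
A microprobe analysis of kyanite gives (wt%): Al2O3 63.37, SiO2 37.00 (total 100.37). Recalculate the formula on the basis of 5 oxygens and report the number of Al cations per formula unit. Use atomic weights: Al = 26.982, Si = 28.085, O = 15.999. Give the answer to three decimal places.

2.007 Al apfu

Al2O3 (M=101.961): mol = 0.62151; Al = 1.24302, O = 1.86453.
SiO2 (M=60.083): mol = 0.61581; Si = 0.61581, O = 1.23162.
ΣO = 3.09615; factor = 5/ΣO = 1.61491.
Al apfu = 1.24302 × 1.61491 = 2.007.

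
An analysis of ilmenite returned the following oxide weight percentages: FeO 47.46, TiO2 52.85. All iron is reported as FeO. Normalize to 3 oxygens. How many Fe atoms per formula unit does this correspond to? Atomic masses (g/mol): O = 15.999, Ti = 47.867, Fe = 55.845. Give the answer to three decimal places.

0.999 Fe apfu

FeO: 47.46/71.844 = 0.66060 mol → 0.66060 mol Fe, 0.66060 mol O.
TiO2: 52.85/79.865 = 0.66174 mol → 0.66174 mol Ti, 1.32348 mol O.
Total oxygen = 1.98408 mol. Normalization factor = 3/1.98408 = 1.51204.
Fe per 3 O = 0.66060 × 1.51204 = 0.999.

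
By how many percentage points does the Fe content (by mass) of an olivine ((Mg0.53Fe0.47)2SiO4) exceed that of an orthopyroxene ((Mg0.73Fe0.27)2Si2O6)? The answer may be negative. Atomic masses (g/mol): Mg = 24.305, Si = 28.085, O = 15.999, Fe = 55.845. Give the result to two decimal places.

16.97 percentage points

Fe in (Mg0.53Fe0.47)2SiO4: molar mass 170.339 g/mol; 0.94×55.845 = 52.494 g → 30.82 wt%.
Fe in (Mg0.73Fe0.27)2Si2O6: molar mass 217.806 g/mol; 0.54×55.845 = 30.156 g → 13.85 wt%.
Difference = 30.82 − 13.85 = 16.97 percentage points.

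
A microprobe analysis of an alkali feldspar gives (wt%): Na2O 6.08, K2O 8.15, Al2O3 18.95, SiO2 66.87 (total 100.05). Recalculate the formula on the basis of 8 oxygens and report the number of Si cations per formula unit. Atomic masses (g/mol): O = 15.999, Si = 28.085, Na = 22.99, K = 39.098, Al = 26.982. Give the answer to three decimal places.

3.000 Si apfu

Na2O (M=61.979): mol = 0.09810; Na = 0.19620, O = 0.09810.
K2O (M=94.195): mol = 0.08652; K = 0.17304, O = 0.08652.
Al2O3 (M=101.961): mol = 0.18586; Al = 0.37172, O = 0.55758.
SiO2 (M=60.083): mol = 1.11296; Si = 1.11296, O = 2.22592.
ΣO = 2.96812; factor = 8/ΣO = 2.69531.
Si apfu = 1.11296 × 2.69531 = 3.000.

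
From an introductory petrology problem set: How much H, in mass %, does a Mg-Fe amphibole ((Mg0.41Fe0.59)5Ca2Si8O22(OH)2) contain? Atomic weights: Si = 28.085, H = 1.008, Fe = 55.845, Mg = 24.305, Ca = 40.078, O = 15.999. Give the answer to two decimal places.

Formula mass = 2.05·24.305 + 2.95·55.845 + 2·40.078 + 8·28.085 + 24·15.999 + 2·1.008 = 905.396 g/mol, of which 2.016 g is H.
So H makes up 2.016/905.396 = 0.0022 of the mass, i.e. 0.22%.

0.22 mass %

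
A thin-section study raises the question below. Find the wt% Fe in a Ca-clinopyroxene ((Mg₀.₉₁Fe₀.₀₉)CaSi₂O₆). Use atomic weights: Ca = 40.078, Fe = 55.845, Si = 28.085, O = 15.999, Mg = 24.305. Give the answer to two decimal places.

Molar mass of (Mg₀.₉₁Fe₀.₀₉)CaSi₂O₆: 0.91·24.305 + 0.09·55.845 + 1·40.078 + 2·28.085 + 6·15.999 = 219.386 g/mol.
Mass of Fe per formula unit: 0.09 × 55.845 = 5.026 g.
Weight fraction Fe = 5.026 / 219.386 = 0.0229.

2.29 mass %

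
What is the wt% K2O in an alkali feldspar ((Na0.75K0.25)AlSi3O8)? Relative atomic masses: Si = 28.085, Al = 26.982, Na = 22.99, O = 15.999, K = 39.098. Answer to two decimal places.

4.42 wt%

Molar mass of (Na0.75K0.25)AlSi3O8 = 0.75*22.99 + 0.25*39.098 + 1*26.982 + 3*28.085 + 8*15.999 = 266.246 g/mol.
Each formula unit contains 0.25 K, equivalent to 0.25/2 = 0.1250 mol K2O.
M(K2O) = 2×39.098 + 1×15.999 = 94.195 g/mol.
Mass of K2O per formula unit = 0.1250 × 94.195 = 11.774 g.
K2O wt% = 11.774 / 266.246 × 100 = 4.42%.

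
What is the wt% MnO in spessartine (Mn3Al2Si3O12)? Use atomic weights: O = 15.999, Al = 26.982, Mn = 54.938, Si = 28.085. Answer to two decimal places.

M(Mn3Al2Si3O12) = 495.021 g/mol; M(MnO) = 70.937 g/mol.
Moles MnO per formula unit = 3 Mn ÷ 1 = 3.0000.
MnO fraction = (3.0000 × 70.937) / 495.021 = 212.811/495.021 = 0.4299.

42.99 wt%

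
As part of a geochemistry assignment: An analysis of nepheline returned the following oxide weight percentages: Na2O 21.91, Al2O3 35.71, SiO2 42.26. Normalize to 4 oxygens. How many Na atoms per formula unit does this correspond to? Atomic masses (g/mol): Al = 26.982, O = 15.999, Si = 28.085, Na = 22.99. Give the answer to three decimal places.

Na2O (M=61.979): mol = 0.35351; Na = 0.70702, O = 0.35351.
Al2O3 (M=101.961): mol = 0.35023; Al = 0.70046, O = 1.05069.
SiO2 (M=60.083): mol = 0.70336; Si = 0.70336, O = 1.40672.
ΣO = 2.81092; factor = 4/ΣO = 1.42302.
Na apfu = 0.70702 × 1.42302 = 1.006.

1.006 Na apfu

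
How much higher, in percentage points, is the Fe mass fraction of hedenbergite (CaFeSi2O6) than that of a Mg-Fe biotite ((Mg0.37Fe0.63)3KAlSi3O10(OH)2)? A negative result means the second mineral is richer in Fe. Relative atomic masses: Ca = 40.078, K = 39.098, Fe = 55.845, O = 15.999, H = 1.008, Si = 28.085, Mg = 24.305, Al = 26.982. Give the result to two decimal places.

M(CaFeSi2O6) = 248.087 g/mol, so wt% Fe = 55.845/248.087 × 100 = 22.51%.
M((Mg0.37Fe0.63)3KAlSi3O10(OH)2) = 476.865 g/mol, so wt% Fe = 105.547/476.865 × 100 = 22.13%.
22.51 − 22.13 = 0.38 pp.

0.38 percentage points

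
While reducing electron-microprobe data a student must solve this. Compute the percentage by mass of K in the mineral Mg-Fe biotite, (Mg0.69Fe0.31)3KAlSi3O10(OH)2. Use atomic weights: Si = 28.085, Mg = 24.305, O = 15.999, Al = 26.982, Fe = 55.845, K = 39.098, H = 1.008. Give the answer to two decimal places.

8.75 weight percent

M((Mg0.69Fe0.31)3KAlSi3O10(OH)2) = 446.586 g/mol.
K contributes 1 × 39.098 = 39.098 g per mole.
39.098/446.586 = 0.0875 → 8.75%.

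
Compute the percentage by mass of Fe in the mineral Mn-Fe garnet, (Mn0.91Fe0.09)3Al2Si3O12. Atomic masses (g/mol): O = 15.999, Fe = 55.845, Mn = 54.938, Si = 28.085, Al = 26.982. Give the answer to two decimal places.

3.04 mass %

Molar mass of (Mn0.91Fe0.09)3Al2Si3O12: 2.73·54.938 + 0.27·55.845 + 2·26.982 + 3·28.085 + 12·15.999 = 495.266 g/mol.
Mass of Fe per formula unit: 0.27 × 55.845 = 15.078 g.
Weight fraction Fe = 15.078 / 495.266 = 0.0304.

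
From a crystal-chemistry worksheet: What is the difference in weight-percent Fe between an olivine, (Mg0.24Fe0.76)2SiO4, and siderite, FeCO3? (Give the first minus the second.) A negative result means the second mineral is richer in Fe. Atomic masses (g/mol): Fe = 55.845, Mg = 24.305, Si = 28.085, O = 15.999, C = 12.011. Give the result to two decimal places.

-3.20 percentage points

First mineral: 84.884 g Fe in 188.632 g formula = 45.00 wt% Fe.
Second mineral: 55.845 g Fe in 115.853 g formula = 48.20 wt% Fe.
45.00% − 48.20% gives a difference of -3.20 percentage points.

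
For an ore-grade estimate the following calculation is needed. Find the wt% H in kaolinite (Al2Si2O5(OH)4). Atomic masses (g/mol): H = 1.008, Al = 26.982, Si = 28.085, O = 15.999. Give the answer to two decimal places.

1.56 weight percent

Formula mass = 2×26.982 + 2×28.085 + 9×15.999 + 4×1.008 = 258.157 g/mol, of which 4.032 g is H.
So H makes up 4.032/258.157 = 0.0156 of the mass, i.e. 1.56%.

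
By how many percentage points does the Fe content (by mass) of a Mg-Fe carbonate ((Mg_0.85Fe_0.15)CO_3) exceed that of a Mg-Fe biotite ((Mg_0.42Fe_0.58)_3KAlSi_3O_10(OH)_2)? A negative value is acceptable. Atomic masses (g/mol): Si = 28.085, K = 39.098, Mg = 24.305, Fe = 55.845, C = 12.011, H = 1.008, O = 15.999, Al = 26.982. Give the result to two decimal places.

-11.17 percentage points

M((Mg_0.85Fe_0.15)CO_3) = 89.044 g/mol, so wt% Fe = 8.377/89.044 × 100 = 9.41%.
M((Mg_0.42Fe_0.58)_3KAlSi_3O_10(OH)_2) = 472.134 g/mol, so wt% Fe = 97.170/472.134 × 100 = 20.58%.
9.41 − 20.58 = -11.17 pp.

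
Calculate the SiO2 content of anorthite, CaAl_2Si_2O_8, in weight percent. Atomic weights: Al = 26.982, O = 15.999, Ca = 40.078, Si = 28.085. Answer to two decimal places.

43.19 wt%

M(CaAl_2Si_2O_8) = 278.204 g/mol; M(SiO2) = 60.083 g/mol.
Moles SiO2 per formula unit = 2 Si ÷ 1 = 2.0000.
SiO2 fraction = (2.0000 × 60.083) / 278.204 = 120.166/278.204 = 0.4319.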